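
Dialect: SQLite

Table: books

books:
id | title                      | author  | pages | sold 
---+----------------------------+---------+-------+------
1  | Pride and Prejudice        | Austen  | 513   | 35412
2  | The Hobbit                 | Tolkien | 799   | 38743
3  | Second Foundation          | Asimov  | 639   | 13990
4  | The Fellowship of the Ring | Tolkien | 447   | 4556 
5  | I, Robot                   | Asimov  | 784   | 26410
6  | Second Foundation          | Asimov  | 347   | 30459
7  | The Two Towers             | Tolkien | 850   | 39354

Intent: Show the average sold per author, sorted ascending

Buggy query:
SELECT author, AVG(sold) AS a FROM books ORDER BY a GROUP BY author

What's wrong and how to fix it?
Bug: ORDER BY appears before GROUP BY; SQL clause order requires GROUP BY first

Fix: Reorder: SELECT … FROM … GROUP BY … ORDER BY …

Corrected query:
SELECT author, AVG(sold) AS a FROM books GROUP BY author ORDER BY a

Result:
author  | a           
--------+-------------
Asimov  | 23619.666667
Tolkien | 27551       
Austen  | 35412       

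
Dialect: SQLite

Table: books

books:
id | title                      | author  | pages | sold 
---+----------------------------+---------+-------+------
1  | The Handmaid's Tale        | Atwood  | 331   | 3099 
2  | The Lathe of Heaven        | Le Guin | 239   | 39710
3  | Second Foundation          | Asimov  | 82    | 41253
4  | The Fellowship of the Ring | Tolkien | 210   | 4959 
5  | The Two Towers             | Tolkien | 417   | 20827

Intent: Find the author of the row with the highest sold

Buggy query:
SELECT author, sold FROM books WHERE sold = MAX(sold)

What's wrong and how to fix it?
Bug: MAX(sold) is an aggregate and cannot be used directly in WHERE

Fix: Use a subquery: WHERE sold = (SELECT MAX(sold) FROM books)

Corrected query:
SELECT author, sold FROM books WHERE sold = (SELECT MAX(sold) FROM books)

Result:
author | sold 
-------+------
Asimov | 41253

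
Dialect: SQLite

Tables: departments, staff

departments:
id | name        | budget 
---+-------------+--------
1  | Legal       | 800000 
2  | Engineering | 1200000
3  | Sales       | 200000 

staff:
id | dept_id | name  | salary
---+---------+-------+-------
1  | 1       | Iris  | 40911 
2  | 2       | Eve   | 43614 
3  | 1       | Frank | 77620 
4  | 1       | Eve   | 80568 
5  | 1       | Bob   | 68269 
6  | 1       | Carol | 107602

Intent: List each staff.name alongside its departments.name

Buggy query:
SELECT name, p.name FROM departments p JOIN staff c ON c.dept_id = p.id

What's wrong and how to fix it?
Bug: 'name' exists in both joined tables, so the database can't tell which one is meant

Fix: Qualify the column with its table alias (c.name)

Corrected query:
SELECT c.name, p.name FROM departments p JOIN staff c ON c.dept_id = p.id

Result:
name  | name       
------+------------
Iris  | Legal      
Eve   | Engineering
Frank | Legal      
Eve   | Legal      
Bob   | Legal      
Carol | Legal      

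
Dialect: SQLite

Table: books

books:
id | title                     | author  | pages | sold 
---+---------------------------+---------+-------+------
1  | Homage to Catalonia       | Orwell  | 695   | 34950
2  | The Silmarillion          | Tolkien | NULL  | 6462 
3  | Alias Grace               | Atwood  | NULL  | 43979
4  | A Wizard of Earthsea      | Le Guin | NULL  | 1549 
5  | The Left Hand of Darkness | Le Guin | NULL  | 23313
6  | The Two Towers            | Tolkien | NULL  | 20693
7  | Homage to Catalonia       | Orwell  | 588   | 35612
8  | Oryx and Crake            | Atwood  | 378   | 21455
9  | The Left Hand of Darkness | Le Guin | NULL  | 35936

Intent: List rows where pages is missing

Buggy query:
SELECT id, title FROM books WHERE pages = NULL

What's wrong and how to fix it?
Bug: '= NULL' is always unknown in SQL three-valued logic, so no rows match

Fix: Use IS NULL to test for NULL

Corrected query:
SELECT id, title FROM books WHERE pages IS NULL

Result:
id | title                    
---+--------------------------
2  | The Silmarillion         
3  | Alias Grace              
4  | A Wizard of Earthsea     
5  | The Left Hand of Darkness
6  | The Two Towers           
9  | The Left Hand of Darkness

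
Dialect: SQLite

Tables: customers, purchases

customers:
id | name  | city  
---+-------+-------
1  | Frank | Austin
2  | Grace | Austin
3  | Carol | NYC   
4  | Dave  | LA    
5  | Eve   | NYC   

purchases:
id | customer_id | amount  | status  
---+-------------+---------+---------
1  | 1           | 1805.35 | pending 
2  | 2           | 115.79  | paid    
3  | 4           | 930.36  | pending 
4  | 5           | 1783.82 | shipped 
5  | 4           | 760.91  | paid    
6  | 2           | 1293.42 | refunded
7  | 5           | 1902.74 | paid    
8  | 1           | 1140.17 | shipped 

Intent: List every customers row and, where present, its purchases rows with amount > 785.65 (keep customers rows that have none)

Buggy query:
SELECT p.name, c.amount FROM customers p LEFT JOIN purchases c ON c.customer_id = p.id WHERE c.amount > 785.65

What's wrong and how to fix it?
Bug: Filtering c.amount in WHERE discards the NULL rows produced by LEFT JOIN, turning it into an inner join

Fix: Put 'c.amount > 785.65' in the JOIN's ON clause instead of WHERE

Corrected query:
SELECT p.name, c.amount FROM customers p LEFT JOIN purchases c ON c.customer_id = p.id AND c.amount > 785.65

Result:
name  | amount 
------+--------
Frank | 1140.17
Frank | 1805.35
Grace | 1293.42
Carol | NULL   
Dave  | 930.36 
Eve   | 1783.82
Eve   | 1902.74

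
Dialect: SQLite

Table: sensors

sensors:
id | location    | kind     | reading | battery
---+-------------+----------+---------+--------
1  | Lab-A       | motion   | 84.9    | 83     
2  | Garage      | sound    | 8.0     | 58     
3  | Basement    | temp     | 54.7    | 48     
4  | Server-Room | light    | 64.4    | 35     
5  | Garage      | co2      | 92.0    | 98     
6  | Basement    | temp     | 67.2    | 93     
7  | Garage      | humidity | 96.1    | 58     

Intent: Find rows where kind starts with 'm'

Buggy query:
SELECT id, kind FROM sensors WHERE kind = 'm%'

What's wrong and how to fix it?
Bug: Wildcards only work with LIKE; '=' treats '%' as a literal character

Fix: Use LIKE for wildcard pattern matching

Corrected query:
SELECT id, kind FROM sensors WHERE kind LIKE 'm%'

Result:
id | kind  
---+-------
1  | motion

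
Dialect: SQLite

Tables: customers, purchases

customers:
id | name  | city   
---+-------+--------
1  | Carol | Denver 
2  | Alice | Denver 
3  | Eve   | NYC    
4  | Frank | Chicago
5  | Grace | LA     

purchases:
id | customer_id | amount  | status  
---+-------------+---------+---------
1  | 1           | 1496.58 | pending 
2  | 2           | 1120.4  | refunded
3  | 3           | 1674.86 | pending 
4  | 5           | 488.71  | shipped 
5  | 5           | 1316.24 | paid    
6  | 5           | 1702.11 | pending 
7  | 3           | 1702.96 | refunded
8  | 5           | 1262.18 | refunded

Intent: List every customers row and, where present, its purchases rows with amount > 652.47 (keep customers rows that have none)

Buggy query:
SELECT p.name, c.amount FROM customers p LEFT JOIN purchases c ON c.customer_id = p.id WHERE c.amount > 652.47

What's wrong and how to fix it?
Bug: Filtering c.amount in WHERE discards the NULL rows produced by LEFT JOIN, turning it into an inner join

Fix: Put 'c.amount > 652.47' in the JOIN's ON clause instead of WHERE

Corrected query:
SELECT p.name, c.amount FROM customers p LEFT JOIN purchases c ON c.customer_id = p.id AND c.amount > 652.47

Result:
name  | amount 
------+--------
Carol | 1496.58
Alice | 1120.4 
Eve   | 1674.86
Eve   | 1702.96
Frank | NULL   
Grace | 1262.18
Grace | 1316.24
Grace | 1702.11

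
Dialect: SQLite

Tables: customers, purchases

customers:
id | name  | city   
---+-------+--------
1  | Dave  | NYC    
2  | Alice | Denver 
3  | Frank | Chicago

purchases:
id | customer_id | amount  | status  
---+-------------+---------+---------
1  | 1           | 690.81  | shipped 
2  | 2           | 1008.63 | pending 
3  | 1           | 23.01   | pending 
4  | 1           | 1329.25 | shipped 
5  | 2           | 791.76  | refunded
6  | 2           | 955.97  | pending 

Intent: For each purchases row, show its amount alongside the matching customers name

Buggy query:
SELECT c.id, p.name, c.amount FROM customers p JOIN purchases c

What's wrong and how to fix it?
Bug: JOIN with no ON clause produces a cartesian product; every purchases row pairs with every customers row

Fix: Add ON c.customer_id = p.id to the JOIN

Corrected query:
SELECT c.id, p.name, c.amount FROM customers p JOIN purchases c ON c.customer_id = p.id

Result:
id | name  | amount 
---+-------+--------
1  | Dave  | 690.81 
2  | Alice | 1008.63
3  | Dave  | 23.01  
4  | Dave  | 1329.25
5  | Alice | 791.76 
6  | Alice | 955.97 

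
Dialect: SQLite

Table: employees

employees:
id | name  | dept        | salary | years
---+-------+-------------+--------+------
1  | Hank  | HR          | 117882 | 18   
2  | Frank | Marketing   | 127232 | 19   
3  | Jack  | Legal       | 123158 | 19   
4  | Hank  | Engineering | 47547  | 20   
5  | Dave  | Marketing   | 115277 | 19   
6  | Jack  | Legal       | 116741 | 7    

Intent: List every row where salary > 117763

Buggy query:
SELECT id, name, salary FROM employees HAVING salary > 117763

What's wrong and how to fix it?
Bug: This is a non-aggregate query (no GROUP BY, no aggregates), so in SQLite the HAVING clause is invalid here; a row-level condition belongs in WHERE

Fix: Replace HAVING with WHERE since the condition applies to individual rows

Corrected query:
SELECT id, name, salary FROM employees WHERE salary > 117763

Result:
id | name  | salary
---+-------+-------
1  | Hank  | 117882
2  | Frank | 127232
3  | Jack  | 123158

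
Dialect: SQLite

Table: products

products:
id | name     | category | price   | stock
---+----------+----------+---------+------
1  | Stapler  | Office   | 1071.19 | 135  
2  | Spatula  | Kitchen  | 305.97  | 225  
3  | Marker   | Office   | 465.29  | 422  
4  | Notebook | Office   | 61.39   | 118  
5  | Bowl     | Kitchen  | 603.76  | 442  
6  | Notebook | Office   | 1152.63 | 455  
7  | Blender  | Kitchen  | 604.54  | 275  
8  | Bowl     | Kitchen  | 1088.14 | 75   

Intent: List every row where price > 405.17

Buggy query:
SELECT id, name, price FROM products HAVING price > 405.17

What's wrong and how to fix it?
Bug: HAVING filters the output of aggregation, but this query has no GROUP BY and no aggregate functions, so SQLite rejects it (HAVING clause on a non-aggregate query); the condition here is per row

Fix: Replace HAVING with WHERE since the condition applies to individual rows

Corrected query:
SELECT id, name, price FROM products WHERE price > 405.17

Result:
id | name     | price  
---+----------+--------
1  | Stapler  | 1071.19
3  | Marker   | 465.29 
5  | Bowl     | 603.76 
6  | Notebook | 1152.63
7  | Blender  | 604.54 
8  | Bowl     | 1088.14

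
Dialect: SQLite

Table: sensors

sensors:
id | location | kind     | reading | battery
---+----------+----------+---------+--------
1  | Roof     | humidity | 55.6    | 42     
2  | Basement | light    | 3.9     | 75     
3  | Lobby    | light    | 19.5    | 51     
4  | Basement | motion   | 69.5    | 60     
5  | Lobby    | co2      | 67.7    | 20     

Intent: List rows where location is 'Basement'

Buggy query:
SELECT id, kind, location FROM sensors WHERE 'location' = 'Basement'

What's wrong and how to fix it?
Bug: 'location' in single quotes is a string literal, not the column; the comparison is literal-vs-literal and never true

Fix: Remove the quotes around the column name (or use double quotes for an identifier)

Corrected query:
SELECT id, kind, location FROM sensors WHERE location = 'Basement'

Result:
id | kind   | location
---+--------+---------
2  | light  | Basement
4  | motion | Basement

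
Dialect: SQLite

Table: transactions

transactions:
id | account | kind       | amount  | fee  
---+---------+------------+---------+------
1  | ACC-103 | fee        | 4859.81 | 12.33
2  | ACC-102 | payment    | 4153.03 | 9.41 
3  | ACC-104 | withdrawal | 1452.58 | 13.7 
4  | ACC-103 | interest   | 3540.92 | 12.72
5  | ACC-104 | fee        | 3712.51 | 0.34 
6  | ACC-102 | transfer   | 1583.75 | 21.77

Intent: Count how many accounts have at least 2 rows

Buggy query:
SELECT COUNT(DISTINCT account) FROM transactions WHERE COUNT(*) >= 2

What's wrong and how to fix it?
Bug: COUNT(*) cannot appear in WHERE; the per-group count doesn't exist yet

Fix: Use a subquery that GROUPs and filters with HAVING, then count its rows

Corrected query:
SELECT COUNT(*) FROM (SELECT account FROM transactions GROUP BY account HAVING COUNT(*) >= 2)

Result:
COUNT(*)
--------
3       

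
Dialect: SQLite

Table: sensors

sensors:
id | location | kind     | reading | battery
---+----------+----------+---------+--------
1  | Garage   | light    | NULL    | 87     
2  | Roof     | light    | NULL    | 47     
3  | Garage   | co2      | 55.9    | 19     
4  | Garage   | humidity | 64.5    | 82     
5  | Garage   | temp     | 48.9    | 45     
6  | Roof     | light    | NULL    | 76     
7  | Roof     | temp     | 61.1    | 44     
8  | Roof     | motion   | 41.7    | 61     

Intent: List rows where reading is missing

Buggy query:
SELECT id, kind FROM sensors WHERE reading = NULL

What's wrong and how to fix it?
Bug: '= NULL' is always unknown in SQL three-valued logic, so no rows match

Fix: Use IS NULL to test for NULL

Corrected query:
SELECT id, kind FROM sensors WHERE reading IS NULL

Result:
id | kind 
---+------
1  | light
2  | light
6  | light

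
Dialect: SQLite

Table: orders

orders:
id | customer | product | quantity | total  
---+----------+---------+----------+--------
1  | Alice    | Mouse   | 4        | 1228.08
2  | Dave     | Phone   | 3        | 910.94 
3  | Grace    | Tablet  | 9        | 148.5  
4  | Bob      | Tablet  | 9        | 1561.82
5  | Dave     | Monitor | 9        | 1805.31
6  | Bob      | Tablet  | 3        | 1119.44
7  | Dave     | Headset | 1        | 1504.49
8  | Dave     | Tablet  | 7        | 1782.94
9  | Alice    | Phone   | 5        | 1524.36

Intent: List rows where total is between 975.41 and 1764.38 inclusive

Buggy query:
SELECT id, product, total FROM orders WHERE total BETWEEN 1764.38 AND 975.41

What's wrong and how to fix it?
Bug: BETWEEN expects the lower bound first; with 1764.38 AND 975.41 the range is empty

Fix: Swap the bounds so the smaller value comes first

Corrected query:
SELECT id, product, total FROM orders WHERE total BETWEEN 975.41 AND 1764.38

Result:
id | product | total  
---+---------+--------
1  | Mouse   | 1228.08
4  | Tablet  | 1561.82
6  | Tablet  | 1119.44
7  | Headset | 1504.49
9  | Phone   | 1524.36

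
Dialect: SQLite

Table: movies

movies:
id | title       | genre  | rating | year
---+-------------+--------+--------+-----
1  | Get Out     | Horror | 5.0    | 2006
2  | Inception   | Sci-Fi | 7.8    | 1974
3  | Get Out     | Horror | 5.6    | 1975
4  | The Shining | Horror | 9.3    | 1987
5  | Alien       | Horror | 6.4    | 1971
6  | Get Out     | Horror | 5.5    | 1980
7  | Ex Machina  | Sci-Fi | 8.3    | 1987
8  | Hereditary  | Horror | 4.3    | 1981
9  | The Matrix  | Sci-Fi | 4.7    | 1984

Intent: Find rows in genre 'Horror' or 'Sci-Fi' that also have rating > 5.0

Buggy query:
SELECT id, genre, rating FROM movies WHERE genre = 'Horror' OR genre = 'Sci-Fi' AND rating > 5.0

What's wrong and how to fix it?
Bug: Without parentheses, AND is evaluated before OR, so the rating filter only applies to the 'Sci-Fi' branch

Fix: Group the OR with parentheses (or use IN), then AND the threshold

Corrected query:
SELECT id, genre, rating FROM movies WHERE (genre = 'Horror' OR genre = 'Sci-Fi') AND rating > 5.0

Result:
id | genre  | rating
---+--------+-------
2  | Sci-Fi | 7.8   
3  | Horror | 5.6   
4  | Horror | 9.3   
5  | Horror | 6.4   
6  | Horror | 5.5   
7  | Sci-Fi | 8.3   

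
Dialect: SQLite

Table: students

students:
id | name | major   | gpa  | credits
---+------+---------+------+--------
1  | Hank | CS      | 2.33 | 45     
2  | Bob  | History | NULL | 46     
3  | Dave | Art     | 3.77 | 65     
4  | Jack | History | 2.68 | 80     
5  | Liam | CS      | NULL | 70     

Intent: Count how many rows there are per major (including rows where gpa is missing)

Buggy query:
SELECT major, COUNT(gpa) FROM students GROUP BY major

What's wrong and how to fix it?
Bug: COUNT(column) counts non-NULL values only; rows with NULL gpa aren't counted

Fix: Use COUNT(*) to count all rows regardless of NULL

Corrected query:
SELECT major, COUNT(*) FROM students GROUP BY major

Result:
major   | COUNT(*)
--------+---------
Art     | 1       
CS      | 2       
History | 2       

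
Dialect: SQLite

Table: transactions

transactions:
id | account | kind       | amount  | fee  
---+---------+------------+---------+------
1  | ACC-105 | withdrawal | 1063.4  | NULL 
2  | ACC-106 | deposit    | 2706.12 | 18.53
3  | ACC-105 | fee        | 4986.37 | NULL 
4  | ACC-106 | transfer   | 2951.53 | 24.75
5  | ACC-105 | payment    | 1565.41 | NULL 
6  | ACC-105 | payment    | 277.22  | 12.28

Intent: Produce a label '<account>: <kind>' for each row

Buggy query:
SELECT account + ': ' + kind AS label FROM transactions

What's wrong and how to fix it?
Bug: '+' is numeric addition; on text columns SQLite converts them to 0 instead of concatenating

Fix: Replace + with || to concatenate text

Corrected query:
SELECT account || ': ' || kind AS label FROM transactions

Result:
label              
-------------------
ACC-105: withdrawal
ACC-106: deposit   
ACC-105: fee       
ACC-106: transfer  
ACC-105: payment   
ACC-105: payment   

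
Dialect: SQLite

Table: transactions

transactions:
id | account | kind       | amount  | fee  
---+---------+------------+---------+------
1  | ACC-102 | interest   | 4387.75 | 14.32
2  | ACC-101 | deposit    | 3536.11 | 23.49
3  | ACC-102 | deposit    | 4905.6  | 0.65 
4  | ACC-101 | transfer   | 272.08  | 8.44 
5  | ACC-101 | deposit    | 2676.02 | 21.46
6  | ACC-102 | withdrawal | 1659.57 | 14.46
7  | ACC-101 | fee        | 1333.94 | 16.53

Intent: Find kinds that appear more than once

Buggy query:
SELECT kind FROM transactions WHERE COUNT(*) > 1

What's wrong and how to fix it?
Bug: WHERE can't reference COUNT(*); aggregates are computed after WHERE

Fix: Group first, then use HAVING for the count condition

Corrected query:
SELECT kind FROM transactions GROUP BY kind HAVING COUNT(*) > 1

Result:
kind   
-------
deposit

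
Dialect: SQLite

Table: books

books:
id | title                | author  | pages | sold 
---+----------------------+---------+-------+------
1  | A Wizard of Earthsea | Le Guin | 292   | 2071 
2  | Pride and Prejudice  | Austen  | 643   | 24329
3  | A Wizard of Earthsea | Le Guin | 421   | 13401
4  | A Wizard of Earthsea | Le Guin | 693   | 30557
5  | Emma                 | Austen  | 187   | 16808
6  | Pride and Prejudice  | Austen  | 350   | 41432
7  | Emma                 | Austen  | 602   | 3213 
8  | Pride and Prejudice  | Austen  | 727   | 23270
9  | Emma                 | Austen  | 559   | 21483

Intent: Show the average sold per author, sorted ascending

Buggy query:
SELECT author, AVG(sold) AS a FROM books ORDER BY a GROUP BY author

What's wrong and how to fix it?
Bug: ORDER BY appears before GROUP BY; SQL clause order requires GROUP BY first

Fix: Reorder: SELECT … FROM … GROUP BY … ORDER BY …

Corrected query:
SELECT author, AVG(sold) AS a FROM books GROUP BY author ORDER BY a

Result:
author  | a           
--------+-------------
Le Guin | 15343       
Austen  | 21755.833333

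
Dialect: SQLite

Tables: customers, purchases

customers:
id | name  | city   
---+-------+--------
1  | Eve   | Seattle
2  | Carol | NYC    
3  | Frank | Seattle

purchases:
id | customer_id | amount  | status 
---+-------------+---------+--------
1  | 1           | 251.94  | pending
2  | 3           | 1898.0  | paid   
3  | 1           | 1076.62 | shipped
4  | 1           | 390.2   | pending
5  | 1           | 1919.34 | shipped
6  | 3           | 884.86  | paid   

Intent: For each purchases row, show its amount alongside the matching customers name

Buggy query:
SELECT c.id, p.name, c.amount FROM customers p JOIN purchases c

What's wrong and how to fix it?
Bug: Missing join condition: each purchases row is matched to all customers rows instead of just its own

Fix: Specify the join condition linking the foreign key to the parent id

Corrected query:
SELECT c.id, p.name, c.amount FROM customers p JOIN purchases c ON c.customer_id = p.id

Result:
id | name  | amount 
---+-------+--------
1  | Eve   | 251.94 
2  | Frank | 1898   
3  | Eve   | 1076.62
4  | Eve   | 390.2  
5  | Eve   | 1919.34
6  | Frank | 884.86 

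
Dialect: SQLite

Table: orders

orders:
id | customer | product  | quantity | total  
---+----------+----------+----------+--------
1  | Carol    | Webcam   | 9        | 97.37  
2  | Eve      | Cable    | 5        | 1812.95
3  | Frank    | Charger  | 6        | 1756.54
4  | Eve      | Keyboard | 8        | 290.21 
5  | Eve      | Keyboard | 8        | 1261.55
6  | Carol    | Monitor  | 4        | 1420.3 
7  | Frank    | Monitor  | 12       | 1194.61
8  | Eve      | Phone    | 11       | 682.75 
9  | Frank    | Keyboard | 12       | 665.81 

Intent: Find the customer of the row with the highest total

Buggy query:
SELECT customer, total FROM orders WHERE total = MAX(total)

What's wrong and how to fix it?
Bug: WHERE is evaluated per row; an aggregate over the whole table isn't defined there

Fix: Use a subquery: WHERE total = (SELECT MAX(total) FROM orders)

Corrected query:
SELECT customer, total FROM orders WHERE total = (SELECT MAX(total) FROM orders)

Result:
customer | total  
---------+--------
Eve      | 1812.95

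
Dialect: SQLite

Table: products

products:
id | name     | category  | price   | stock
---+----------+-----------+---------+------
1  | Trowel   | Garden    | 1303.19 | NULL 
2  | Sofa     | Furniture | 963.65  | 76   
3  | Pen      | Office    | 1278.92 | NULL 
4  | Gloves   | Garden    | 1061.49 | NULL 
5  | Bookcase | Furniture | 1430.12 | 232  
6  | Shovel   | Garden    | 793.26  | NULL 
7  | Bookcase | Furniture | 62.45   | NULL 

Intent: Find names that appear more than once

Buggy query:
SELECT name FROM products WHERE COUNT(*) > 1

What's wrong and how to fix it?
Bug: COUNT(*) is an aggregate and cannot be used in WHERE

Fix: Group first, then use HAVING for the count condition

Corrected query:
SELECT name FROM products GROUP BY name HAVING COUNT(*) > 1

Result:
name    
--------
Bookcase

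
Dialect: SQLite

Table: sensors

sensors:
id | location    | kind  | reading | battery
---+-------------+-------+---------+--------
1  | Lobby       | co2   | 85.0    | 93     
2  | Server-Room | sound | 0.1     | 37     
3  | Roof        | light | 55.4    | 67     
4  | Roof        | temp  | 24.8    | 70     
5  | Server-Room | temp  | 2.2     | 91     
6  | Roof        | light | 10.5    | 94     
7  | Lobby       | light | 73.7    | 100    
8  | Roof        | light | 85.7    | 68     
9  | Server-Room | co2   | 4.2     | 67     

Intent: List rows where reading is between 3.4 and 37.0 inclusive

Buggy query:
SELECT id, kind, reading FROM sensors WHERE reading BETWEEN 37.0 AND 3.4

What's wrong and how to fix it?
Bug: The bounds are reversed; BETWEEN a AND b requires a <= b to match anything

Fix: Write BETWEEN 3.4 AND 37.0

Corrected query:
SELECT id, kind, reading FROM sensors WHERE reading BETWEEN 3.4 AND 37.0

Result:
id | kind  | reading
---+-------+--------
4  | temp  | 24.8   
6  | light | 10.5   
9  | co2   | 4.2    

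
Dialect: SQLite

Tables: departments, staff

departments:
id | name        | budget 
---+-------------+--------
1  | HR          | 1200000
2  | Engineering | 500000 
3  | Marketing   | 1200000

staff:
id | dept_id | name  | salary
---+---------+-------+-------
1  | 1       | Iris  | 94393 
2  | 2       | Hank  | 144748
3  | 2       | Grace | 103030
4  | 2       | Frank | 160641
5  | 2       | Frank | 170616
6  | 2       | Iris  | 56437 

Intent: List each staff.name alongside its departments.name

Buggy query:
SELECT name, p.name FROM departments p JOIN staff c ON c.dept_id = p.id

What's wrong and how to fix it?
Bug: Both tables have a 'name' column; the unqualified reference is ambiguous

Fix: Qualify the column with its table alias (c.name)

Corrected query:
SELECT c.name, p.name FROM departments p JOIN staff c ON c.dept_id = p.id

Result:
name  | name       
------+------------
Iris  | HR         
Hank  | Engineering
Grace | Engineering
Frank | Engineering
Frank | Engineering
Iris  | Engineering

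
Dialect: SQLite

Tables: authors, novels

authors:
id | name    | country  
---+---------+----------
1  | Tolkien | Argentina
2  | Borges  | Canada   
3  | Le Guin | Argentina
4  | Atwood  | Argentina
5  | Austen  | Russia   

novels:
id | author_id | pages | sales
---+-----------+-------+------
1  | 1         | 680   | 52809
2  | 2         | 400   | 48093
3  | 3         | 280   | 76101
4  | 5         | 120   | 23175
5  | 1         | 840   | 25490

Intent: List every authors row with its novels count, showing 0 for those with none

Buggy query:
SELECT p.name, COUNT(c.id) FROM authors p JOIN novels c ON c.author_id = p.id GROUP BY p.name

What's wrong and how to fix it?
Bug: An inner join excludes parents with zero children

Fix: Use LEFT JOIN so parents without children still appear (COUNT(c.id) gives 0)

Corrected query:
SELECT p.name, COUNT(c.id) FROM authors p LEFT JOIN novels c ON c.author_id = p.id GROUP BY p.name

Result:
name    | COUNT(c.id)
--------+------------
Atwood  | 0          
Austen  | 1          
Borges  | 1          
Le Guin | 1          
Tolkien | 2          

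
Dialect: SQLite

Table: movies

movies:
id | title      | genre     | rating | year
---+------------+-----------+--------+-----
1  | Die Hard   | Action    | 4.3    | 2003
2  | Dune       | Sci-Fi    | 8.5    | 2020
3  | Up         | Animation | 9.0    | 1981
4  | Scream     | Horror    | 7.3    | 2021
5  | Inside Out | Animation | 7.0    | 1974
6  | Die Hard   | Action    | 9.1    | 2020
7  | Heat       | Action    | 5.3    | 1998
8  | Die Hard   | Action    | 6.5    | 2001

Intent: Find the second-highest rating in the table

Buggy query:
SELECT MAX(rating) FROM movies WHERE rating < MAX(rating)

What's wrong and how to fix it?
Bug: MAX(rating) on the right of the comparison is an aggregate-in-WHERE error

Fix: Compute the overall MAX in a subquery, then take MAX of rows below it

Corrected query:
SELECT MAX(rating) FROM movies WHERE rating < (SELECT MAX(rating) FROM movies)

Result:
MAX(rating)
-----------
9          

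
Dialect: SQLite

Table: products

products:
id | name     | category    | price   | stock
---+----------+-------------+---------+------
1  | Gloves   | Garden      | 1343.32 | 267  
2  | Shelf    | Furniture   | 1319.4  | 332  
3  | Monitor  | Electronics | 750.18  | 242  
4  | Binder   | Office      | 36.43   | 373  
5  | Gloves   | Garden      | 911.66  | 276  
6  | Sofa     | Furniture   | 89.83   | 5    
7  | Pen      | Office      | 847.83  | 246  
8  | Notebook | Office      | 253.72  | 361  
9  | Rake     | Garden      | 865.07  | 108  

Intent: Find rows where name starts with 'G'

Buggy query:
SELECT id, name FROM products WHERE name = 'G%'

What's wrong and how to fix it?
Bug: '=' compares the literal string including the % character; pattern matching needs LIKE

Fix: Replace '=' with LIKE so 'G%' is treated as a pattern

Corrected query:
SELECT id, name FROM products WHERE name LIKE 'G%'

Result:
id | name  
---+-------
1  | Gloves
5  | Gloves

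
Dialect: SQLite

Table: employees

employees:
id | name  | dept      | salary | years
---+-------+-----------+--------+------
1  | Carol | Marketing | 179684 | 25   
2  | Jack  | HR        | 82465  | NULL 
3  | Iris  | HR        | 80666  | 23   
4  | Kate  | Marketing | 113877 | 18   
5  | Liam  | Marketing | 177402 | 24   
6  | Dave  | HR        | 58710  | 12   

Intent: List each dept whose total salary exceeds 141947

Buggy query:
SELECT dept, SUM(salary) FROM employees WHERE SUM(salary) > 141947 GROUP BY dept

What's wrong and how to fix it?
Bug: WHERE runs before GROUP BY, so aggregates aren't available there

Fix: Use HAVING (which filters groups after aggregation) instead of WHERE

Corrected query:
SELECT dept, SUM(salary) FROM employees GROUP BY dept HAVING SUM(salary) > 141947

Result:
dept      | SUM(salary)
----------+------------
HR        | 221841     
Marketing | 470963     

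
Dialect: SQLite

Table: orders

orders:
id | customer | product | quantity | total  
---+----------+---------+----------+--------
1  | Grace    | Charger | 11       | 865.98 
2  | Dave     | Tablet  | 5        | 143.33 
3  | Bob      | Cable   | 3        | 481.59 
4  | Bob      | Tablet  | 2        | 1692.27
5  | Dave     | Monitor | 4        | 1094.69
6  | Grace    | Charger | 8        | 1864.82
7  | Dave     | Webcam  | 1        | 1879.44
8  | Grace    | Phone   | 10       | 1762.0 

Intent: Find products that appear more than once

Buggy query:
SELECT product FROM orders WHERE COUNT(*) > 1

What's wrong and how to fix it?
Bug: COUNT(*) is an aggregate and cannot be used in WHERE

Fix: Group first, then use HAVING for the count condition

Corrected query:
SELECT product FROM orders GROUP BY product HAVING COUNT(*) > 1

Result:
product
-------
Charger
Tablet 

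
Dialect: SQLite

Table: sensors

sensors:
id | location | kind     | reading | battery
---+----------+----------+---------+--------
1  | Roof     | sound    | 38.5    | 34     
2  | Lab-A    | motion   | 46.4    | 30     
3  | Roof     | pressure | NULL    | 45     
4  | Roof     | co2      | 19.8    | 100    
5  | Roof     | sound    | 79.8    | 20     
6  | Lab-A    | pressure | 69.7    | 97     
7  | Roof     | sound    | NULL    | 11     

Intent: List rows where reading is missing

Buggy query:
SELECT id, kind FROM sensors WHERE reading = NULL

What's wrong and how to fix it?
Bug: '= NULL' is always unknown in SQL three-valued logic, so no rows match

Fix: Replace '= NULL' with 'IS NULL'

Corrected query:
SELECT id, kind FROM sensors WHERE reading IS NULL

Result:
id | kind    
---+---------
3  | pressure
7  | sound   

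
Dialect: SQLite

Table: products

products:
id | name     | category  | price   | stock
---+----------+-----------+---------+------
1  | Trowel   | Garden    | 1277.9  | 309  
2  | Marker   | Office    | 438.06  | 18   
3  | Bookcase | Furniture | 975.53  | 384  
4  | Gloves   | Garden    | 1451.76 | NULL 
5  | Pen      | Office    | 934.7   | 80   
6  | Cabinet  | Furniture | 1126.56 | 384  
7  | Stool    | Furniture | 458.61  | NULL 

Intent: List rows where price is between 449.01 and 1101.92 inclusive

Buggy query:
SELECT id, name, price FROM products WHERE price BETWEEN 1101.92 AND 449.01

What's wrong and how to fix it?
Bug: BETWEEN expects the lower bound first; with 1101.92 AND 449.01 the range is empty

Fix: Swap the bounds so the smaller value comes first

Corrected query:
SELECT id, name, price FROM products WHERE price BETWEEN 449.01 AND 1101.92

Result:
id | name     | price 
---+----------+-------
3  | Bookcase | 975.53
5  | Pen      | 934.7 
7  | Stool    | 458.61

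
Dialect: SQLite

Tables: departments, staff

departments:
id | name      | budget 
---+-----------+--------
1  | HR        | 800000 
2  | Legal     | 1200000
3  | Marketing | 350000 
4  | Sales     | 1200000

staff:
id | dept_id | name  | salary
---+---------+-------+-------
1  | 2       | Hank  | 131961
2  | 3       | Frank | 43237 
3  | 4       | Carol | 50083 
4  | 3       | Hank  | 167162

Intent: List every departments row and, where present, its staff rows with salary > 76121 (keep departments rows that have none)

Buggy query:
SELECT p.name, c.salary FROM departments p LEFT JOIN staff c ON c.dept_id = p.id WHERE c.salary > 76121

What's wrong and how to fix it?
Bug: A WHERE condition on the right-hand table after LEFT JOIN drops unmatched parents

Fix: Put 'c.salary > 76121' in the JOIN's ON clause instead of WHERE

Corrected query:
SELECT p.name, c.salary FROM departments p LEFT JOIN staff c ON c.dept_id = p.id AND c.salary > 76121

Result:
name      | salary
----------+-------
HR        | NULL  
Legal     | 131961
Marketing | 167162
Sales     | NULL  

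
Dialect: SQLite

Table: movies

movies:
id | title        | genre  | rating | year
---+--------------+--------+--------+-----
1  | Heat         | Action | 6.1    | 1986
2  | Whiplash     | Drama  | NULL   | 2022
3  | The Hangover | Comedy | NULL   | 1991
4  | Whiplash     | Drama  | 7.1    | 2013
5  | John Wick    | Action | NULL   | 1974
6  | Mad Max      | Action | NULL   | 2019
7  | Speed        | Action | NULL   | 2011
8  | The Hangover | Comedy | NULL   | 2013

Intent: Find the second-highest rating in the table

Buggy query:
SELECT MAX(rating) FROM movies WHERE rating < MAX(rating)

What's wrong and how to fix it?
Bug: The inner MAX is an aggregate inside WHERE, which is not allowed

Fix: Put the inner MAX in a scalar subquery

Corrected query:
SELECT MAX(rating) FROM movies WHERE rating < (SELECT MAX(rating) FROM movies)

Result:
MAX(rating)
-----------
6.1        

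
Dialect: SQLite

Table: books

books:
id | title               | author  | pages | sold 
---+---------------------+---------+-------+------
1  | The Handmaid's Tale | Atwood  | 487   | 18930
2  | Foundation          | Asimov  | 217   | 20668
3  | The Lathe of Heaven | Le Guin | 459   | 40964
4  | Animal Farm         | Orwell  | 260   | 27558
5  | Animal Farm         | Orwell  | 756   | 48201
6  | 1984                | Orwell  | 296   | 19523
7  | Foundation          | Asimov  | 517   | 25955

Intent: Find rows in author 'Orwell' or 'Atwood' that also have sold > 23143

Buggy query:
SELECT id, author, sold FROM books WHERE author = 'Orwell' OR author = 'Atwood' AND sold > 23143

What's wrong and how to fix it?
Bug: Without parentheses, AND is evaluated before OR, so the sold filter only applies to the 'Atwood' branch

Fix: Group the OR with parentheses (or use IN), then AND the threshold

Corrected query:
SELECT id, author, sold FROM books WHERE (author = 'Orwell' OR author = 'Atwood') AND sold > 23143

Result:
id | author | sold 
---+--------+------
4  | Orwell | 27558
5  | Orwell | 48201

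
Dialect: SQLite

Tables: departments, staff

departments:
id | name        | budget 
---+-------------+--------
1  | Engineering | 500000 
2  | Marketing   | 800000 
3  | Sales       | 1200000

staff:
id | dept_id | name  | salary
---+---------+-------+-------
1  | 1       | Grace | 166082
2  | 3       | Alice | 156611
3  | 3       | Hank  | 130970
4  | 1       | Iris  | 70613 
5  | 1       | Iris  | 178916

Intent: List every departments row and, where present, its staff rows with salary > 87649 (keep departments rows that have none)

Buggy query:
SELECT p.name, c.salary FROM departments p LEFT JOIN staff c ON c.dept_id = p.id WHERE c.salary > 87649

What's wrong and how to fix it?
Bug: Filtering c.salary in WHERE discards the NULL rows produced by LEFT JOIN, turning it into an inner join

Fix: Move the right-table condition into the ON clause so unmatched parents are kept

Corrected query:
SELECT p.name, c.salary FROM departments p LEFT JOIN staff c ON c.dept_id = p.id AND c.salary > 87649

Result:
name        | salary
------------+-------
Engineering | 166082
Engineering | 178916
Marketing   | NULL  
Sales       | 130970
Sales       | 156611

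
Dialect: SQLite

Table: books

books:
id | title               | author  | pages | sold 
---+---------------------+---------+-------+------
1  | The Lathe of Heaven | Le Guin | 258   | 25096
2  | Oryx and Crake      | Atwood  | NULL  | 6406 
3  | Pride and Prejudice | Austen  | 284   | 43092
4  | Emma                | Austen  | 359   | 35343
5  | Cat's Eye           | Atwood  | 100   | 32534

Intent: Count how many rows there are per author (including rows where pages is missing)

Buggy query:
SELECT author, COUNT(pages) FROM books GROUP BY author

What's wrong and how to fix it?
Bug: COUNT(pages) skips NULLs, so groups with missing pages are undercounted

Fix: Replace COUNT(pages) with COUNT(*)

Corrected query:
SELECT author, COUNT(*) FROM books GROUP BY author

Result:
author  | COUNT(*)
--------+---------
Atwood  | 2       
Austen  | 2       
Le Guin | 1       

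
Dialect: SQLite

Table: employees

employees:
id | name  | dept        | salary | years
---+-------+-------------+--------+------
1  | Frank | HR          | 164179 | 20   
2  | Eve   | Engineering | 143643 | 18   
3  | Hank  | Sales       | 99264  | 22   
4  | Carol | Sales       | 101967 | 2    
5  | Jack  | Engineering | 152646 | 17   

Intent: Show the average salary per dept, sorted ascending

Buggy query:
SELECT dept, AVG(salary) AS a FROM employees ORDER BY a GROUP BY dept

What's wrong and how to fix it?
Bug: GROUP BY must precede ORDER BY

Fix: Reorder: SELECT … FROM … GROUP BY … ORDER BY …

Corrected query:
SELECT dept, AVG(salary) AS a FROM employees GROUP BY dept ORDER BY a

Result:
dept        | a       
------------+---------
Sales       | 100615.5
Engineering | 148144.5
HR          | 164179  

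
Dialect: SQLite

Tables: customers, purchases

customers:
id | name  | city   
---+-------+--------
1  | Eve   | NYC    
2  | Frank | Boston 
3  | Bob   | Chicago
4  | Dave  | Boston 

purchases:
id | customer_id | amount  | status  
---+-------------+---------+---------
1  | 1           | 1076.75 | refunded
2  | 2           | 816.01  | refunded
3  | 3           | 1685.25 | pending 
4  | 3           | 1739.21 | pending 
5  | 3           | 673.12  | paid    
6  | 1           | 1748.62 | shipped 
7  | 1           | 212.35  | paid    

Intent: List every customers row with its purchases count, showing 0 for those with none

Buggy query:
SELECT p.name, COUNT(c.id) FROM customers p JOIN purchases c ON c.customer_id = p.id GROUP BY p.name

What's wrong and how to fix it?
Bug: An inner join excludes parents with zero children

Fix: Use LEFT JOIN so parents without children still appear (COUNT(c.id) gives 0)

Corrected query:
SELECT p.name, COUNT(c.id) FROM customers p LEFT JOIN purchases c ON c.customer_id = p.id GROUP BY p.name

Result:
name  | COUNT(c.id)
------+------------
Bob   | 3          
Dave  | 0          
Eve   | 3          
Frank | 1          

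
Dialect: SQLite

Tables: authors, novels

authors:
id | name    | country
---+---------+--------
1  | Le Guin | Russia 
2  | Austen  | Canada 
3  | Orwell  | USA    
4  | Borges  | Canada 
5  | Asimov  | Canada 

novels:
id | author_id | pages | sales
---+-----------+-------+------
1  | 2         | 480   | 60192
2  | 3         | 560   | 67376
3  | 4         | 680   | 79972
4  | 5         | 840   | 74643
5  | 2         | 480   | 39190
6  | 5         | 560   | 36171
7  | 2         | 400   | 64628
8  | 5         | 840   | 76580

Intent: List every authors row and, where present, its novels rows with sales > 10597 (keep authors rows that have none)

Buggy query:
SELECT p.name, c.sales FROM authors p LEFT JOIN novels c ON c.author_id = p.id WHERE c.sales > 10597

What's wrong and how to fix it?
Bug: Filtering c.sales in WHERE discards the NULL rows produced by LEFT JOIN, turning it into an inner join

Fix: Put 'c.sales > 10597' in the JOIN's ON clause instead of WHERE

Corrected query:
SELECT p.name, c.sales FROM authors p LEFT JOIN novels c ON c.author_id = p.id AND c.sales > 10597

Result:
name    | sales
--------+------
Le Guin | NULL 
Austen  | 39190
Austen  | 60192
Austen  | 64628
Orwell  | 67376
Borges  | 79972
Asimov  | 36171
Asimov  | 74643
Asimov  | 76580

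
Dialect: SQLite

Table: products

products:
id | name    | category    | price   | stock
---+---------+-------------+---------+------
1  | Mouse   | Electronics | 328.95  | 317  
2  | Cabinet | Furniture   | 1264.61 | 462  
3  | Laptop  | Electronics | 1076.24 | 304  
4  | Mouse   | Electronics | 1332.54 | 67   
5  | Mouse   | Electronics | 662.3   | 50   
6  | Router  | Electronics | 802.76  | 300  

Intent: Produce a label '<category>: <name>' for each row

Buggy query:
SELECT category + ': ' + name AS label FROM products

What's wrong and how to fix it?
Bug: SQLite uses || for string concatenation; + coerces text to numbers (yielding 0)

Fix: Use the || operator for string concatenation

Corrected query:
SELECT category || ': ' || name AS label FROM products

Result:
label              
-------------------
Electronics: Mouse 
Furniture: Cabinet 
Electronics: Laptop
Electronics: Mouse 
Electronics: Mouse 
Electronics: Router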